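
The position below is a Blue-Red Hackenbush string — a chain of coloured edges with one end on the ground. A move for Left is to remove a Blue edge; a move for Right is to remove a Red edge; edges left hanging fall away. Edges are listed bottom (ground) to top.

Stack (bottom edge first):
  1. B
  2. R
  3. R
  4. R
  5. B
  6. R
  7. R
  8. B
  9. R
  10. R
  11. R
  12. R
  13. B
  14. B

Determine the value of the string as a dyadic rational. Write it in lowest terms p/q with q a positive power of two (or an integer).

1159/8192

B: Left { 0 }, Right { none } => simplest 1
BR: Left { 0 }, Right { 1 } => simplest 1/2
BRR: Left { 0 }, Right { 1/2,1 } => simplest 1/4
BRRR: Left { 0 }, Right { 1/4,1/2,1 } => simplest 1/8
BRRRB: Left { 0,1/8 }, Right { 1/4,1/2,1 } => simplest 3/16
BRRRBR: Left { 0,1/8 }, Right { 3/16,1/4,1/2,1 } => simplest 5/32
BRRRBRR: Left { 0,1/8 }, Right { 5/32,3/16,1/4,1/2,1 } => simplest 9/64
BRRRBRRB: Left { 0,1/8,9/64 }, Right { 5/32,3/16,1/4,1/2,1 } => simplest 19/128
BRRRBRRBR: Left { 0,1/8,9/64 }, Right { 19/128,5/32,3/16,1/4,1/2,1 } => simplest 37/256
BRRRBRRBRR: Left { 0,1/8,9/64 }, Right { 37/256,19/128,5/32,3/16,1/4,1/2,1 } => simplest 73/512
BRRRBRRBRRR: Left { 0,1/8,9/64 }, Right { 73/512,37/256,19/128,5/32,3/16,1/4,1/2,1 } => simplest 145/1024
BRRRBRRBRRRR: Left { 0,1/8,9/64 }, Right { 145/1024,73/512,37/256,19/128,5/32,3/16,1/4,1/2,1 } => simplest 289/2048
BRRRBRRBRRRRB: Left { 0,1/8,9/64,289/2048 }, Right { 145/1024,73/512,37/256,19/128,5/32,3/16,1/4,1/2,1 } => simplest 579/4096
BRRRBRRBRRRRBB: Left { 0,1/8,9/64,289/2048,579/4096 }, Right { 145/1024,73/512,37/256,19/128,5/32,3/16,1/4,1/2,1 } => simplest 1159/8192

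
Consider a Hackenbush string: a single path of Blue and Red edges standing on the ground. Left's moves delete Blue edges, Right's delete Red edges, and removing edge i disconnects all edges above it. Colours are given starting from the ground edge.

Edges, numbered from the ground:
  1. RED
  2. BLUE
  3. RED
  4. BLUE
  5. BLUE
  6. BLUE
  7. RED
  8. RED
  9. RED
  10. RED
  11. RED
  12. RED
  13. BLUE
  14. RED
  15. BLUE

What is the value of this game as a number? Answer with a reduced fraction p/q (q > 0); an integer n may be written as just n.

step 1: add RED to get R; options L={ ∅ } R={ 0 } -> -1
step 2: add BLUE to get RB; options L={ -1 } R={ 0 } -> -1/2
step 3: add RED to get RBR; options L={ -1 } R={ -1/2; 0 } -> -3/4
step 4: add BLUE to get RBRB; options L={ -1; -3/4 } R={ -1/2; 0 } -> -5/8
step 5: add BLUE to get RBRBB; options L={ -1; -3/4; -5/8 } R={ -1/2; 0 } -> -9/16
step 6: add BLUE to get RBRBBB; options L={ -1; -3/4; -5/8; -9/16 } R={ -1/2; 0 } -> -17/32
step 7: add RED to get RBRBBBR; options L={ -1; -3/4; -5/8; -9/16 } R={ -17/32; -1/2; 0 } -> -35/64
step 8: add RED to get RBRBBBRR; options L={ -1; -3/4; -5/8; -9/16 } R={ -35/64; -17/32; -1/2; 0 } -> -71/128
step 9: add RED to get RBRBBBRRR; options L={ -1; -3/4; -5/8; -9/16 } R={ -71/128; -35/64; -17/32; -1/2; 0 } -> -143/256
step 10: add RED to get RBRBBBRRRR; options L={ -1; -3/4; -5/8; -9/16 } R={ -143/256; -71/128; -35/64; -17/32; -1/2; 0 } -> -287/512
step 11: add RED to get RBRBBBRRRRR; options L={ -1; -3/4; -5/8; -9/16 } R={ -287/512; -143/256; -71/128; -35/64; -17/32; -1/2; 0 } -> -575/1024
step 12: add RED to get RBRBBBRRRRRR; options L={ -1; -3/4; -5/8; -9/16 } R={ -575/1024; -287/512; -143/256; -71/128; -35/64; -17/32; -1/2; 0 } -> -1151/2048
step 13: add BLUE to get RBRBBBRRRRRRB; options L={ -1; -3/4; -5/8; -9/16; -1151/2048 } R={ -575/1024; -287/512; -143/256; -71/128; -35/64; -17/32; -1/2; 0 } -> -2301/4096
step 14: add RED to get RBRBBBRRRRRRBR; options L={ -1; -3/4; -5/8; -9/16; -1151/2048 } R={ -2301/4096; -575/1024; -287/512; -143/256; -71/128; -35/64; -17/32; -1/2; 0 } -> -4603/8192
step 15: add BLUE to get RBRBBBRRRRRRBRB; options L={ -1; -3/4; -5/8; -9/16; -1151/2048; -4603/8192 } R={ -2301/4096; -575/1024; -287/512; -143/256; -71/128; -35/64; -17/32; -1/2; 0 } -> -9205/16384

-9205/16384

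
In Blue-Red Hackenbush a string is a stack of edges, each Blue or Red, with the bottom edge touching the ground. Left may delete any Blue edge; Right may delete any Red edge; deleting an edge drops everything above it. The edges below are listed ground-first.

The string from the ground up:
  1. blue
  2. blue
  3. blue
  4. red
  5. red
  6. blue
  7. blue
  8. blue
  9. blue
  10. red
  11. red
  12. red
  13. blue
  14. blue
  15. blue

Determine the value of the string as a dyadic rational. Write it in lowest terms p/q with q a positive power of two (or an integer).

Prefix values for blue blue blue red red blue blue blue blue red red red blue blue blue via {L|R} + simplicity:
G_1 [b]  L=[0]  R=[—]  => 1
G_2 [bb]  L=[0,1]  R=[—]  => 2
G_3 [bbb]  L=[0,1,2]  R=[—]  => 3
G_4 [bbbr]  L=[0,1,2]  R=[3]  => 5/2
G_5 [bbbrr]  L=[0,1,2]  R=[5/2,3]  => 9/4
G_6 [bbbrrb]  L=[0,1,2,9/4]  R=[5/2,3]  => 19/8
G_7 [bbbrrbb]  L=[0,1,2,9/4,19/8]  R=[5/2,3]  => 39/16
G_8 [bbbrrbbb]  L=[0,1,2,9/4,19/8,39/16]  R=[5/2,3]  => 79/32
G_9 [bbbrrbbbb]  L=[0,1,2,9/4,19/8,39/16,79/32]  R=[5/2,3]  => 159/64
G_10 [bbbrrbbbbr]  L=[0,1,2,9/4,19/8,39/16,79/32]  R=[159/64,5/2,3]  => 317/128
G_11 [bbbrrbbbbrr]  L=[0,1,2,9/4,19/8,39/16,79/32]  R=[317/128,159/64,5/2,3]  => 633/256
G_12 [bbbrrbbbbrrr]  L=[0,1,2,9/4,19/8,39/16,79/32]  R=[633/256,317/128,159/64,5/2,3]  => 1265/512
G_13 [bbbrrbbbbrrrb]  L=[0,1,2,9/4,19/8,39/16,79/32,1265/512]  R=[633/256,317/128,159/64,5/2,3]  => 2531/1024
G_14 [bbbrrbbbbrrrbb]  L=[0,1,2,9/4,19/8,39/16,79/32,1265/512,2531/1024]  R=[633/256,317/128,159/64,5/2,3]  => 5063/2048
G_15 [bbbrrbbbbrrrbbb]  L=[0,1,2,9/4,19/8,39/16,79/32,1265/512,2531/1024,5063/2048]  R=[633/256,317/128,159/64,5/2,3]  => 10127/4096

10127/4096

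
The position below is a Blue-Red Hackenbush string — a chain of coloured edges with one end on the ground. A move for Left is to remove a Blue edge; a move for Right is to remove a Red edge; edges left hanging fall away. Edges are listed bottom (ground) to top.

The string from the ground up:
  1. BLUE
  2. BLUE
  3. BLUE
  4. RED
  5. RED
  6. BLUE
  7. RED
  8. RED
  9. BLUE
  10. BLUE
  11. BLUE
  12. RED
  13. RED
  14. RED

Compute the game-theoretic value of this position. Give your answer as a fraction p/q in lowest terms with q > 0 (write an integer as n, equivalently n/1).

4721/2048

Prefix values for BLUE BLUE BLUE RED RED BLUE RED RED BLUE BLUE BLUE RED RED RED via {L|R} + simplicity:
1 of 14 · B · max L 0 · min R +∞ => 1
2 of 14 · BB · max L 1 · min R +∞ => 2
3 of 14 · BBB · max L 2 · min R +∞ => 3
4 of 14 · BBBR · max L 2 · min R 3 => 5/2
5 of 14 · BBBRR · max L 2 · min R 5/2 => 9/4
6 of 14 · BBBRRB · max L 9/4 · min R 5/2 => 19/8
7 of 14 · BBBRRBR · max L 9/4 · min R 19/8 => 37/16
8 of 14 · BBBRRBRR · max L 9/4 · min R 37/16 => 73/32
9 of 14 · BBBRRBRRB · max L 73/32 · min R 37/16 => 147/64
10 of 14 · BBBRRBRRBB · max L 147/64 · min R 37/16 => 295/128
11 of 14 · BBBRRBRRBBB · max L 295/128 · min R 37/16 => 591/256
12 of 14 · BBBRRBRRBBBR · max L 295/128 · min R 591/256 => 1181/512
13 of 14 · BBBRRBRRBBBRR · max L 295/128 · min R 1181/512 => 2361/1024
14 of 14 · BBBRRBRRBBBRRR · max L 295/128 · min R 2361/1024 => 4721/2048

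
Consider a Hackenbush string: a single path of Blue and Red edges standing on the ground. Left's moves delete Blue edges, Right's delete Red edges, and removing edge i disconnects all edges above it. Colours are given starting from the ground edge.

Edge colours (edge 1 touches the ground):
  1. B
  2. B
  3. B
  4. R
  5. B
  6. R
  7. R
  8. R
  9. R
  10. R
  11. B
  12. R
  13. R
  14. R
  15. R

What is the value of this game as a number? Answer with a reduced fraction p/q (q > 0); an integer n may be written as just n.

Build value(s[:k]) for k = 1..15, string s = B B B R B R R R R R B R R R R.
value_1 [B]  L=[0]  R=[]  = 1
value_2 [BB]  L=[0 1]  R=[]  = 2
value_3 [BBB]  L=[0 1 2]  R=[]  = 3
value_4 [BBBR]  L=[0 1 2]  R=[3]  = 5/2
value_5 [BBBRB]  L=[0 1 2 5/2]  R=[3]  = 11/4
value_6 [BBBRBR]  L=[0 1 2 5/2]  R=[11/4 3]  = 21/8
value_7 [BBBRBRR]  L=[0 1 2 5/2]  R=[21/8 11/4 3]  = 41/16
value_8 [BBBRBRRR]  L=[0 1 2 5/2]  R=[41/16 21/8 11/4 3]  = 81/32
value_9 [BBBRBRRRR]  L=[0 1 2 5/2]  R=[81/32 41/16 21/8 11/4 3]  = 161/64
value_10 [BBBRBRRRRR]  L=[0 1 2 5/2]  R=[161/64 81/32 41/16 21/8 11/4 3]  = 321/128
value_11 [BBBRBRRRRRB]  L=[0 1 2 5/2 321/128]  R=[161/64 81/32 41/16 21/8 11/4 3]  = 643/256
value_12 [BBBRBRRRRRBR]  L=[0 1 2 5/2 321/128]  R=[643/256 161/64 81/32 41/16 21/8 11/4 3]  = 1285/512
value_13 [BBBRBRRRRRBRR]  L=[0 1 2 5/2 321/128]  R=[1285/512 643/256 161/64 81/32 41/16 21/8 11/4 3]  = 2569/1024
value_14 [BBBRBRRRRRBRRR]  L=[0 1 2 5/2 321/128]  R=[2569/1024 1285/512 643/256 161/64 81/32 41/16 21/8 11/4 3]  = 5137/2048
value_15 [BBBRBRRRRRBRRRR]  L=[0 1 2 5/2 321/128]  R=[5137/2048 2569/1024 1285/512 643/256 161/64 81/32 41/16 21/8 11/4 3]  = 10273/4096

10273/4096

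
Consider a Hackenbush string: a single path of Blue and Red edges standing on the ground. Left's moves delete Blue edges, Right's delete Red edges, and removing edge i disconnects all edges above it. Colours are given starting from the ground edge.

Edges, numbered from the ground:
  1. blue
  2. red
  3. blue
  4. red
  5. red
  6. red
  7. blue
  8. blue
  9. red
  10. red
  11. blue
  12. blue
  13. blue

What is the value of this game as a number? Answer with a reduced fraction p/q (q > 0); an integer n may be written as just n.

2255/4096

Prefix values for blue red blue red red red blue blue red red blue blue blue via {L|R} + simplicity:
value(b) = { 0 |  } → 1
value(br) = { 0 | 1 } → 1/2
value(brb) = { 0 1/2 | 1 } → 3/4
value(brbr) = { 0 1/2 | 3/4 1 } → 5/8
value(brbrr) = { 0 1/2 | 5/8 3/4 1 } → 9/16
value(brbrrr) = { 0 1/2 | 9/16 5/8 3/4 1 } → 17/32
value(brbrrrb) = { 0 1/2 17/32 | 9/16 5/8 3/4 1 } → 35/64
value(brbrrrbb) = { 0 1/2 17/32 35/64 | 9/16 5/8 3/4 1 } → 71/128
value(brbrrrbbr) = { 0 1/2 17/32 35/64 | 71/128 9/16 5/8 3/4 1 } → 141/256
value(brbrrrbbrr) = { 0 1/2 17/32 35/64 | 141/256 71/128 9/16 5/8 3/4 1 } → 281/512
value(brbrrrbbrrb) = { 0 1/2 17/32 35/64 281/512 | 141/256 71/128 9/16 5/8 3/4 1 } → 563/1024
value(brbrrrbbrrbb) = { 0 1/2 17/32 35/64 281/512 563/1024 | 141/256 71/128 9/16 5/8 3/4 1 } → 1127/2048
value(brbrrrbbrrbbb) = { 0 1/2 17/32 35/64 281/512 563/1024 1127/2048 | 141/256 71/128 9/16 5/8 3/4 1 } → 2255/4096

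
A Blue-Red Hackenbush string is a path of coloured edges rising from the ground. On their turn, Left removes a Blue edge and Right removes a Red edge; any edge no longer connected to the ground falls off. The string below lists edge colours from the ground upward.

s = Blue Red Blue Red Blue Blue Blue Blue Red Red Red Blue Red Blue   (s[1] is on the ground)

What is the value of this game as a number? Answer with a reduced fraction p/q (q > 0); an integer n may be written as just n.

6027/8192

Build val(s[:k]) for k = 1..14, string s = Blue Red Blue Red Blue Blue Blue Blue Red Red Red Blue Red Blue.
B: Left { 0 }, Right { none } gives simplest 1
BR: Left { 0 }, Right { 1 } gives simplest 1/2
BRB: Left { 0,1/2 }, Right { 1 } gives simplest 3/4
BRBR: Left { 0,1/2 }, Right { 3/4,1 } gives simplest 5/8
BRBRB: Left { 0,1/2,5/8 }, Right { 3/4,1 } gives simplest 11/16
BRBRBB: Left { 0,1/2,5/8,11/16 }, Right { 3/4,1 } gives simplest 23/32
BRBRBBB: Left { 0,1/2,5/8,11/16,23/32 }, Right { 3/4,1 } gives simplest 47/64
BRBRBBBB: Left { 0,1/2,5/8,11/16,23/32,47/64 }, Right { 3/4,1 } gives simplest 95/128
BRBRBBBBR: Left { 0,1/2,5/8,11/16,23/32,47/64 }, Right { 95/128,3/4,1 } gives simplest 189/256
BRBRBBBBRR: Left { 0,1/2,5/8,11/16,23/32,47/64 }, Right { 189/256,95/128,3/4,1 } gives simplest 377/512
BRBRBBBBRRR: Left { 0,1/2,5/8,11/16,23/32,47/64 }, Right { 377/512,189/256,95/128,3/4,1 } gives simplest 753/1024
BRBRBBBBRRRB: Left { 0,1/2,5/8,11/16,23/32,47/64,753/1024 }, Right { 377/512,189/256,95/128,3/4,1 } gives simplest 1507/2048
BRBRBBBBRRRBR: Left { 0,1/2,5/8,11/16,23/32,47/64,753/1024 }, Right { 1507/2048,377/512,189/256,95/128,3/4,1 } gives simplest 3013/4096
BRBRBBBBRRRBRB: Left { 0,1/2,5/8,11/16,23/32,47/64,753/1024,3013/4096 }, Right { 1507/2048,377/512,189/256,95/128,3/4,1 } gives simplest 6027/8192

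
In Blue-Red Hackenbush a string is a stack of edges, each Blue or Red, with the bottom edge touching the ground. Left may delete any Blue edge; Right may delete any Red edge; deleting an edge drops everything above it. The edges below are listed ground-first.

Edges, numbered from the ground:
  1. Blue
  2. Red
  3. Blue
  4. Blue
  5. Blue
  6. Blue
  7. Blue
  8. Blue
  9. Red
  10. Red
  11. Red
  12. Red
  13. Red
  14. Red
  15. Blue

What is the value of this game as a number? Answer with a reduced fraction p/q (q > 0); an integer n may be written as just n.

16131/16384

Recurse on prefixes of the 15-edge string Blue Red Blue Blue Blue Blue Blue Blue Red Red Red Red Red Red Blue:
step 1: add Blue to get B; options L={ 0 } R={ · } => 1
step 2: add Red to get BR; options L={ 0 } R={ 1 } => 1/2
step 3: add Blue to get BRB; options L={ 0; 1/2 } R={ 1 } => 3/4
step 4: add Blue to get BRBB; options L={ 0; 1/2; 3/4 } R={ 1 } => 7/8
step 5: add Blue to get BRBBB; options L={ 0; 1/2; 3/4; 7/8 } R={ 1 } => 15/16
step 6: add Blue to get BRBBBB; options L={ 0; 1/2; 3/4; 7/8; 15/16 } R={ 1 } => 31/32
step 7: add Blue to get BRBBBBB; options L={ 0; 1/2; 3/4; 7/8; 15/16; 31/32 } R={ 1 } => 63/64
step 8: add Blue to get BRBBBBBB; options L={ 0; 1/2; 3/4; 7/8; 15/16; 31/32; 63/64 } R={ 1 } => 127/128
step 9: add Red to get BRBBBBBBR; options L={ 0; 1/2; 3/4; 7/8; 15/16; 31/32; 63/64 } R={ 127/128; 1 } => 253/256
step 10: add Red to get BRBBBBBBRR; options L={ 0; 1/2; 3/4; 7/8; 15/16; 31/32; 63/64 } R={ 253/256; 127/128; 1 } => 505/512
step 11: add Red to get BRBBBBBBRRR; options L={ 0; 1/2; 3/4; 7/8; 15/16; 31/32; 63/64 } R={ 505/512; 253/256; 127/128; 1 } => 1009/1024
step 12: add Red to get BRBBBBBBRRRR; options L={ 0; 1/2; 3/4; 7/8; 15/16; 31/32; 63/64 } R={ 1009/1024; 505/512; 253/256; 127/128; 1 } => 2017/2048
step 13: add Red to get BRBBBBBBRRRRR; options L={ 0; 1/2; 3/4; 7/8; 15/16; 31/32; 63/64 } R={ 2017/2048; 1009/1024; 505/512; 253/256; 127/128; 1 } => 4033/4096
step 14: add Red to get BRBBBBBBRRRRRR; options L={ 0; 1/2; 3/4; 7/8; 15/16; 31/32; 63/64 } R={ 4033/4096; 2017/2048; 1009/1024; 505/512; 253/256; 127/128; 1 } => 8065/8192
step 15: add Blue to get BRBBBBBBRRRRRRB; options L={ 0; 1/2; 3/4; 7/8; 15/16; 31/32; 63/64; 8065/8192 } R={ 4033/4096; 2017/2048; 1009/1024; 505/512; 253/256; 127/128; 1 } => 16131/16384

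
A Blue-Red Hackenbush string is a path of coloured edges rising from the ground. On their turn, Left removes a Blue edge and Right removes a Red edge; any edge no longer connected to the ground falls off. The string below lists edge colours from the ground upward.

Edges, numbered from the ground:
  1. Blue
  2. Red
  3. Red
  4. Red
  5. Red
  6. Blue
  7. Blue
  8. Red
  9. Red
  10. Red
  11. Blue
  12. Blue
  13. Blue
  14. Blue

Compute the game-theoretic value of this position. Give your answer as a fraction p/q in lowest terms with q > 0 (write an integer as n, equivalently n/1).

799/8192

Prefix values for Blue Red Red Red Red Blue Blue Red Red Red Blue Blue Blue Blue via {L|R} + simplicity:
B: Left { 0 }, Right { (no moves) } => simplest 1
BR: Left { 0 }, Right { 1 } => simplest 1/2
BRR: Left { 0 }, Right { 1/2,1 } => simplest 1/4
BRRR: Left { 0 }, Right { 1/4,1/2,1 } => simplest 1/8
BRRRR: Left { 0 }, Right { 1/8,1/4,1/2,1 } => simplest 1/16
BRRRRB: Left { 0,1/16 }, Right { 1/8,1/4,1/2,1 } => simplest 3/32
BRRRRBB: Left { 0,1/16,3/32 }, Right { 1/8,1/4,1/2,1 } => simplest 7/64
BRRRRBBR: Left { 0,1/16,3/32 }, Right { 7/64,1/8,1/4,1/2,1 } => simplest 13/128
BRRRRBBRR: Left { 0,1/16,3/32 }, Right { 13/128,7/64,1/8,1/4,1/2,1 } => simplest 25/256
BRRRRBBRRR: Left { 0,1/16,3/32 }, Right { 25/256,13/128,7/64,1/8,1/4,1/2,1 } => simplest 49/512
BRRRRBBRRRB: Left { 0,1/16,3/32,49/512 }, Right { 25/256,13/128,7/64,1/8,1/4,1/2,1 } => simplest 99/1024
BRRRRBBRRRBB: Left { 0,1/16,3/32,49/512,99/1024 }, Right { 25/256,13/128,7/64,1/8,1/4,1/2,1 } => simplest 199/2048
BRRRRBBRRRBBB: Left { 0,1/16,3/32,49/512,99/1024,199/2048 }, Right { 25/256,13/128,7/64,1/8,1/4,1/2,1 } => simplest 399/4096
BRRRRBBRRRBBBB: Left { 0,1/16,3/32,49/512,99/1024,199/2048,399/4096 }, Right { 25/256,13/128,7/64,1/8,1/4,1/2,1 } => simplest 799/8192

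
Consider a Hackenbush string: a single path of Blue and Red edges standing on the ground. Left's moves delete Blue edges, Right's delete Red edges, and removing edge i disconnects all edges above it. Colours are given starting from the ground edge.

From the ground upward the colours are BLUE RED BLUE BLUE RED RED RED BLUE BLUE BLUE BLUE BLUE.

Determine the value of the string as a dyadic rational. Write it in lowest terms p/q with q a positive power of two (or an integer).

edge 1 of 12 (BLUE): { 0 |  } -> 1
edge 2 of 12 (RED): { 0 | 1 } -> 1/2
edge 3 of 12 (BLUE): { 0, 1/2 | 1 } -> 3/4
edge 4 of 12 (BLUE): { 0, 1/2, 3/4 | 1 } -> 7/8
edge 5 of 12 (RED): { 0, 1/2, 3/4 | 7/8, 1 } -> 13/16
edge 6 of 12 (RED): { 0, 1/2, 3/4 | 13/16, 7/8, 1 } -> 25/32
edge 7 of 12 (RED): { 0, 1/2, 3/4 | 25/32, 13/16, 7/8, 1 } -> 49/64
edge 8 of 12 (BLUE): { 0, 1/2, 3/4, 49/64 | 25/32, 13/16, 7/8, 1 } -> 99/128
edge 9 of 12 (BLUE): { 0, 1/2, 3/4, 49/64, 99/128 | 25/32, 13/16, 7/8, 1 } -> 199/256
edge 10 of 12 (BLUE): { 0, 1/2, 3/4, 49/64, 99/128, 199/256 | 25/32, 13/16, 7/8, 1 } -> 399/512
edge 11 of 12 (BLUE): { 0, 1/2, 3/4, 49/64, 99/128, 199/256, 399/512 | 25/32, 13/16, 7/8, 1 } -> 799/1024
edge 12 of 12 (BLUE): { 0, 1/2, 3/4, 49/64, 99/128, 199/256, 399/512, 799/1024 | 25/32, 13/16, 7/8, 1 } -> 1599/2048

1599/2048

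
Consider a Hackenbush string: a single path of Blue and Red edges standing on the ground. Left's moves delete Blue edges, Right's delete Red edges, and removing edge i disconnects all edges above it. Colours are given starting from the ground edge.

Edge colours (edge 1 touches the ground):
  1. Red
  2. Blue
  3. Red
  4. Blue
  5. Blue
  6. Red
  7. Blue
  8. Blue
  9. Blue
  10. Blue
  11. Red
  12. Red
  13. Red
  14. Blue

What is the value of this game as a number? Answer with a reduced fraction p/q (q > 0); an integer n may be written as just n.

edge 1 of 14 (Red): { (no moves) | 0 } → -1
edge 2 of 14 (Blue): { -1 | 0 } → -1/2
edge 3 of 14 (Red): { -1 | -1/2; 0 } → -3/4
edge 4 of 14 (Blue): { -1; -3/4 | -1/2; 0 } → -5/8
edge 5 of 14 (Blue): { -1; -3/4; -5/8 | -1/2; 0 } → -9/16
edge 6 of 14 (Red): { -1; -3/4; -5/8 | -9/16; -1/2; 0 } → -19/32
edge 7 of 14 (Blue): { -1; -3/4; -5/8; -19/32 | -9/16; -1/2; 0 } → -37/64
edge 8 of 14 (Blue): { -1; -3/4; -5/8; -19/32; -37/64 | -9/16; -1/2; 0 } → -73/128
edge 9 of 14 (Blue): { -1; -3/4; -5/8; -19/32; -37/64; -73/128 | -9/16; -1/2; 0 } → -145/256
edge 10 of 14 (Blue): { -1; -3/4; -5/8; -19/32; -37/64; -73/128; -145/256 | -9/16; -1/2; 0 } → -289/512
edge 11 of 14 (Red): { -1; -3/4; -5/8; -19/32; -37/64; -73/128; -145/256 | -289/512; -9/16; -1/2; 0 } → -579/1024
edge 12 of 14 (Red): { -1; -3/4; -5/8; -19/32; -37/64; -73/128; -145/256 | -579/1024; -289/512; -9/16; -1/2; 0 } → -1159/2048
edge 13 of 14 (Red): { -1; -3/4; -5/8; -19/32; -37/64; -73/128; -145/256 | -1159/2048; -579/1024; -289/512; -9/16; -1/2; 0 } → -2319/4096
edge 14 of 14 (Blue): { -1; -3/4; -5/8; -19/32; -37/64; -73/128; -145/256; -2319/4096 | -1159/2048; -579/1024; -289/512; -9/16; -1/2; 0 } → -4637/8192

-4637/8192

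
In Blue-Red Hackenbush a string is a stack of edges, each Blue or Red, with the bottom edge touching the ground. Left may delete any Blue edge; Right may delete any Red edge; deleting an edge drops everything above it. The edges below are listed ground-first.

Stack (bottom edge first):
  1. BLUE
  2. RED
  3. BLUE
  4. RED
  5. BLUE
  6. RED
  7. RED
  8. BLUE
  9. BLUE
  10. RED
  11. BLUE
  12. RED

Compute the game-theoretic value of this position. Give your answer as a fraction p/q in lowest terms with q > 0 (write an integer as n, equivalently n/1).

1333/2048

value_1 [B]  L=[0]  R=[]  — 1
value_2 [BR]  L=[0]  R=[1]  — 1/2
value_3 [BRB]  L=[0; 1/2]  R=[1]  — 3/4
value_4 [BRBR]  L=[0; 1/2]  R=[3/4; 1]  — 5/8
value_5 [BRBRB]  L=[0; 1/2; 5/8]  R=[3/4; 1]  — 11/16
value_6 [BRBRBR]  L=[0; 1/2; 5/8]  R=[11/16; 3/4; 1]  — 21/32
value_7 [BRBRBRR]  L=[0; 1/2; 5/8]  R=[21/32; 11/16; 3/4; 1]  — 41/64
value_8 [BRBRBRRB]  L=[0; 1/2; 5/8; 41/64]  R=[21/32; 11/16; 3/4; 1]  — 83/128
value_9 [BRBRBRRBB]  L=[0; 1/2; 5/8; 41/64; 83/128]  R=[21/32; 11/16; 3/4; 1]  — 167/256
value_10 [BRBRBRRBBR]  L=[0; 1/2; 5/8; 41/64; 83/128]  R=[167/256; 21/32; 11/16; 3/4; 1]  — 333/512
value_11 [BRBRBRRBBRB]  L=[0; 1/2; 5/8; 41/64; 83/128; 333/512]  R=[167/256; 21/32; 11/16; 3/4; 1]  — 667/1024
value_12 [BRBRBRRBBRBR]  L=[0; 1/2; 5/8; 41/64; 83/128; 333/512]  R=[667/1024; 167/256; 21/32; 11/16; 3/4; 1]  — 1333/2048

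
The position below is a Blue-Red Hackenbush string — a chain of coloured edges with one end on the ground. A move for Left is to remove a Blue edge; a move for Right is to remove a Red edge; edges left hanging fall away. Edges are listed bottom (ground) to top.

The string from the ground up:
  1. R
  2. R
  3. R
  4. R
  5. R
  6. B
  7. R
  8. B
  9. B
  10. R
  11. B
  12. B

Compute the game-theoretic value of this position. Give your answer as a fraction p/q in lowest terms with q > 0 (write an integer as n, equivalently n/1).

-585/128

1 of 12 · R · max L −∞ · min R 0 ⇒ -1
2 of 12 · RR · max L −∞ · min R -1 ⇒ -2
3 of 12 · RRR · max L −∞ · min R -2 ⇒ -3
4 of 12 · RRRR · max L −∞ · min R -3 ⇒ -4
5 of 12 · RRRRR · max L −∞ · min R -4 ⇒ -5
6 of 12 · RRRRRB · max L -5 · min R -4 ⇒ -9/2
7 of 12 · RRRRRBR · max L -5 · min R -9/2 ⇒ -19/4
8 of 12 · RRRRRBRB · max L -19/4 · min R -9/2 ⇒ -37/8
9 of 12 · RRRRRBRBB · max L -37/8 · min R -9/2 ⇒ -73/16
10 of 12 · RRRRRBRBBR · max L -37/8 · min R -73/16 ⇒ -147/32
11 of 12 · RRRRRBRBBRB · max L -147/32 · min R -73/16 ⇒ -293/64
12 of 12 · RRRRRBRBBRBB · max L -293/64 · min R -73/16 ⇒ -585/128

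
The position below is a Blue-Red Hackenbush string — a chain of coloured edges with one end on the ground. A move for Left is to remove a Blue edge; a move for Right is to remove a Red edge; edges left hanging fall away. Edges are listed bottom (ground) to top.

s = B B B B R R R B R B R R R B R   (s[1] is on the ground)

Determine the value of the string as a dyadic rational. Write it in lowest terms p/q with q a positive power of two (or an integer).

edge 1 of 15 (B): { 0 | · } => 1
edge 2 of 15 (B): { 0, 1 | · } => 2
edge 3 of 15 (B): { 0, 1, 2 | · } => 3
edge 4 of 15 (B): { 0, 1, 2, 3 | · } => 4
edge 5 of 15 (R): { 0, 1, 2, 3 | 4 } => 7/2
edge 6 of 15 (R): { 0, 1, 2, 3 | 7/2, 4 } => 13/4
edge 7 of 15 (R): { 0, 1, 2, 3 | 13/4, 7/2, 4 } => 25/8
edge 8 of 15 (B): { 0, 1, 2, 3, 25/8 | 13/4, 7/2, 4 } => 51/16
edge 9 of 15 (R): { 0, 1, 2, 3, 25/8 | 51/16, 13/4, 7/2, 4 } => 101/32
edge 10 of 15 (B): { 0, 1, 2, 3, 25/8, 101/32 | 51/16, 13/4, 7/2, 4 } => 203/64
edge 11 of 15 (R): { 0, 1, 2, 3, 25/8, 101/32 | 203/64, 51/16, 13/4, 7/2, 4 } => 405/128
edge 12 of 15 (R): { 0, 1, 2, 3, 25/8, 101/32 | 405/128, 203/64, 51/16, 13/4, 7/2, 4 } => 809/256
edge 13 of 15 (R): { 0, 1, 2, 3, 25/8, 101/32 | 809/256, 405/128, 203/64, 51/16, 13/4, 7/2, 4 } => 1617/512
edge 14 of 15 (B): { 0, 1, 2, 3, 25/8, 101/32, 1617/512 | 809/256, 405/128, 203/64, 51/16, 13/4, 7/2, 4 } => 3235/1024
edge 15 of 15 (R): { 0, 1, 2, 3, 25/8, 101/32, 1617/512 | 3235/1024, 809/256, 405/128, 203/64, 51/16, 13/4, 7/2, 4 } => 6469/2048

6469/2048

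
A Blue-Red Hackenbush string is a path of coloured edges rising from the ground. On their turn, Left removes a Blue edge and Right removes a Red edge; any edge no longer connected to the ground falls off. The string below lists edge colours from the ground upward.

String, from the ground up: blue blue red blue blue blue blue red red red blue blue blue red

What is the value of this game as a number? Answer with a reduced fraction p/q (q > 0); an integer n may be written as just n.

step 1: add blue to get b; options L={ 0 } R={ ∅ } => 1
step 2: add blue to get bb; options L={ 0; 1 } R={ ∅ } => 2
step 3: add red to get bbr; options L={ 0; 1 } R={ 2 } => 3/2
step 4: add blue to get bbrb; options L={ 0; 1; 3/2 } R={ 2 } => 7/4
step 5: add blue to get bbrbb; options L={ 0; 1; 3/2; 7/4 } R={ 2 } => 15/8
step 6: add blue to get bbrbbb; options L={ 0; 1; 3/2; 7/4; 15/8 } R={ 2 } => 31/16
step 7: add blue to get bbrbbbb; options L={ 0; 1; 3/2; 7/4; 15/8; 31/16 } R={ 2 } => 63/32
step 8: add red to get bbrbbbbr; options L={ 0; 1; 3/2; 7/4; 15/8; 31/16 } R={ 63/32; 2 } => 125/64
step 9: add red to get bbrbbbbrr; options L={ 0; 1; 3/2; 7/4; 15/8; 31/16 } R={ 125/64; 63/32; 2 } => 249/128
step 10: add red to get bbrbbbbrrr; options L={ 0; 1; 3/2; 7/4; 15/8; 31/16 } R={ 249/128; 125/64; 63/32; 2 } => 497/256
step 11: add blue to get bbrbbbbrrrb; options L={ 0; 1; 3/2; 7/4; 15/8; 31/16; 497/256 } R={ 249/128; 125/64; 63/32; 2 } => 995/512
step 12: add blue to get bbrbbbbrrrbb; options L={ 0; 1; 3/2; 7/4; 15/8; 31/16; 497/256; 995/512 } R={ 249/128; 125/64; 63/32; 2 } => 1991/1024
step 13: add blue to get bbrbbbbrrrbbb; options L={ 0; 1; 3/2; 7/4; 15/8; 31/16; 497/256; 995/512; 1991/1024 } R={ 249/128; 125/64; 63/32; 2 } => 3983/2048
step 14: add red to get bbrbbbbrrrbbbr; options L={ 0; 1; 3/2; 7/4; 15/8; 31/16; 497/256; 995/512; 1991/1024 } R={ 3983/2048; 249/128; 125/64; 63/32; 2 } => 7965/4096

7965/4096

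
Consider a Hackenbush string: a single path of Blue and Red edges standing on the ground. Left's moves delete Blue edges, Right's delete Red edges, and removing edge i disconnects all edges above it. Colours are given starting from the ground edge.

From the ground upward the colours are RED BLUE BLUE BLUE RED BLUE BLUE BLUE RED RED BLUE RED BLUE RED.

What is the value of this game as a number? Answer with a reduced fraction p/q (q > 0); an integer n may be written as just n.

-1131/8192

Build G(s[:k]) for k = 1..14, string s = RED BLUE BLUE BLUE RED BLUE BLUE BLUE RED RED BLUE RED BLUE RED.
G(R) = {  | 0 } ⇒ -1
G(RB) = { -1 | 0 } ⇒ -1/2
G(RBB) = { -1, -1/2 | 0 } ⇒ -1/4
G(RBBB) = { -1, -1/2, -1/4 | 0 } ⇒ -1/8
G(RBBBR) = { -1, -1/2, -1/4 | -1/8, 0 } ⇒ -3/16
G(RBBBRB) = { -1, -1/2, -1/4, -3/16 | -1/8, 0 } ⇒ -5/32
G(RBBBRBB) = { -1, -1/2, -1/4, -3/16, -5/32 | -1/8, 0 } ⇒ -9/64
G(RBBBRBBB) = { -1, -1/2, -1/4, -3/16, -5/32, -9/64 | -1/8, 0 } ⇒ -17/128
G(RBBBRBBBR) = { -1, -1/2, -1/4, -3/16, -5/32, -9/64 | -17/128, -1/8, 0 } ⇒ -35/256
G(RBBBRBBBRR) = { -1, -1/2, -1/4, -3/16, -5/32, -9/64 | -35/256, -17/128, -1/8, 0 } ⇒ -71/512
G(RBBBRBBBRRB) = { -1, -1/2, -1/4, -3/16, -5/32, -9/64, -71/512 | -35/256, -17/128, -1/8, 0 } ⇒ -141/1024
G(RBBBRBBBRRBR) = { -1, -1/2, -1/4, -3/16, -5/32, -9/64, -71/512 | -141/1024, -35/256, -17/128, -1/8, 0 } ⇒ -283/2048
G(RBBBRBBBRRBRB) = { -1, -1/2, -1/4, -3/16, -5/32, -9/64, -71/512, -283/2048 | -141/1024, -35/256, -17/128, -1/8, 0 } ⇒ -565/4096
G(RBBBRBBBRRBRBR) = { -1, -1/2, -1/4, -3/16, -5/32, -9/64, -71/512, -283/2048 | -565/4096, -141/1024, -35/256, -17/128, -1/8, 0 } ⇒ -1131/8192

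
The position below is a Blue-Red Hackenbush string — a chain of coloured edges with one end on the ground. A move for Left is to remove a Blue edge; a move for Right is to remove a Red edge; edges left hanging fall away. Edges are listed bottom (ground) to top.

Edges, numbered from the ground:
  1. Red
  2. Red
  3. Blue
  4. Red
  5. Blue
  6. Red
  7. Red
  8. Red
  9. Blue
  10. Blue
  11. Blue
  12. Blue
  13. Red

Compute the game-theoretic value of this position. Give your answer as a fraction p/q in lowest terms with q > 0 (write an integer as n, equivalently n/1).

step 1: add Red to get R; options L={ ∅ } R={ 0 } => -1
step 2: add Red to get RR; options L={ ∅ } R={ -1,0 } => -2
step 3: add Blue to get RRB; options L={ -2 } R={ -1,0 } => -3/2
step 4: add Red to get RRBR; options L={ -2 } R={ -3/2,-1,0 } => -7/4
step 5: add Blue to get RRBRB; options L={ -2,-7/4 } R={ -3/2,-1,0 } => -13/8
step 6: add Red to get RRBRBR; options L={ -2,-7/4 } R={ -13/8,-3/2,-1,0 } => -27/16
step 7: add Red to get RRBRBRR; options L={ -2,-7/4 } R={ -27/16,-13/8,-3/2,-1,0 } => -55/32
step 8: add Red to get RRBRBRRR; options L={ -2,-7/4 } R={ -55/32,-27/16,-13/8,-3/2,-1,0 } => -111/64
step 9: add Blue to get RRBRBRRRB; options L={ -2,-7/4,-111/64 } R={ -55/32,-27/16,-13/8,-3/2,-1,0 } => -221/128
step 10: add Blue to get RRBRBRRRBB; options L={ -2,-7/4,-111/64,-221/128 } R={ -55/32,-27/16,-13/8,-3/2,-1,0 } => -441/256
step 11: add Blue to get RRBRBRRRBBB; options L={ -2,-7/4,-111/64,-221/128,-441/256 } R={ -55/32,-27/16,-13/8,-3/2,-1,0 } => -881/512
step 12: add Blue to get RRBRBRRRBBBB; options L={ -2,-7/4,-111/64,-221/128,-441/256,-881/512 } R={ -55/32,-27/16,-13/8,-3/2,-1,0 } => -1761/1024
step 13: add Red to get RRBRBRRRBBBBR; options L={ -2,-7/4,-111/64,-221/128,-441/256,-881/512 } R={ -1761/1024,-55/32,-27/16,-13/8,-3/2,-1,0 } => -3523/2048

-3523/2048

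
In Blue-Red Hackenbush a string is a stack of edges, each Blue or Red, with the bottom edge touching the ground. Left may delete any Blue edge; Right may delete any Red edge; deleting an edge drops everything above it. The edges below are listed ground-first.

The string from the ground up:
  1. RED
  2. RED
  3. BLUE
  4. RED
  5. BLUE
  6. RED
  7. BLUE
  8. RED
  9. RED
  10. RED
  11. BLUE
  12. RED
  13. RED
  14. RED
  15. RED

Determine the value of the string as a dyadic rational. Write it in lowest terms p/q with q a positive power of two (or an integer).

Recurse on prefixes of the 15-edge string RED RED BLUE RED BLUE RED BLUE RED RED RED BLUE RED RED RED RED:
1 of 15 · R · max L −∞ · min R 0 => -1
2 of 15 · RR · max L −∞ · min R -1 => -2
3 of 15 · RRB · max L -2 · min R -1 => -3/2
4 of 15 · RRBR · max L -2 · min R -3/2 => -7/4
5 of 15 · RRBRB · max L -7/4 · min R -3/2 => -13/8
6 of 15 · RRBRBR · max L -7/4 · min R -13/8 => -27/16
7 of 15 · RRBRBRB · max L -27/16 · min R -13/8 => -53/32
8 of 15 · RRBRBRBR · max L -27/16 · min R -53/32 => -107/64
9 of 15 · RRBRBRBRR · max L -27/16 · min R -107/64 => -215/128
10 of 15 · RRBRBRBRRR · max L -27/16 · min R -215/128 => -431/256
11 of 15 · RRBRBRBRRRB · max L -431/256 · min R -215/128 => -861/512
12 of 15 · RRBRBRBRRRBR · max L -431/256 · min R -861/512 => -1723/1024
13 of 15 · RRBRBRBRRRBRR · max L -431/256 · min R -1723/1024 => -3447/2048
14 of 15 · RRBRBRBRRRBRRR · max L -431/256 · min R -3447/2048 => -6895/4096
15 of 15 · RRBRBRBRRRBRRRR · max L -431/256 · min R -6895/4096 => -13791/8192

-13791/8192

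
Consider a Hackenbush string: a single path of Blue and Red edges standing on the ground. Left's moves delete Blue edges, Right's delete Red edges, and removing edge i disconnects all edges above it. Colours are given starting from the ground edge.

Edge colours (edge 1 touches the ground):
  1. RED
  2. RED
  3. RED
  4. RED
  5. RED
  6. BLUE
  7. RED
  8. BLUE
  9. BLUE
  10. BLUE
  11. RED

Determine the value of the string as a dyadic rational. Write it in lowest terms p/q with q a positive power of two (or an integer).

-291/64

Build v(s[:k]) for k = 1..11, string s = RED RED RED RED RED BLUE RED BLUE BLUE BLUE RED.
edge 1 of 11 (RED): { (no moves) | 0 } so -1
edge 2 of 11 (RED): { (no moves) | -1 0 } so -2
edge 3 of 11 (RED): { (no moves) | -2 -1 0 } so -3
edge 4 of 11 (RED): { (no moves) | -3 -2 -1 0 } so -4
edge 5 of 11 (RED): { (no moves) | -4 -3 -2 -1 0 } so -5
edge 6 of 11 (BLUE): { -5 | -4 -3 -2 -1 0 } so -9/2
edge 7 of 11 (RED): { -5 | -9/2 -4 -3 -2 -1 0 } so -19/4
edge 8 of 11 (BLUE): { -5 -19/4 | -9/2 -4 -3 -2 -1 0 } so -37/8
edge 9 of 11 (BLUE): { -5 -19/4 -37/8 | -9/2 -4 -3 -2 -1 0 } so -73/16
edge 10 of 11 (BLUE): { -5 -19/4 -37/8 -73/16 | -9/2 -4 -3 -2 -1 0 } so -145/32
edge 11 of 11 (RED): { -5 -19/4 -37/8 -73/16 | -145/32 -9/2 -4 -3 -2 -1 0 } so -291/64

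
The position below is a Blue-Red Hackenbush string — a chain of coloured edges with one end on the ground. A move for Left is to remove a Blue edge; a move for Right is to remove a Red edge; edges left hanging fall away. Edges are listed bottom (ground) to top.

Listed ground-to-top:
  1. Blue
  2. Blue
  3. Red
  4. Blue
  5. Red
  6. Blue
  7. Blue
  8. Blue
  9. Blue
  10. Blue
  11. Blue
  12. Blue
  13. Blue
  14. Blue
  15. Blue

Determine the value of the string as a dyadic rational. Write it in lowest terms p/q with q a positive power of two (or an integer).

Recurse on prefixes of the 15-edge string Blue Blue Red Blue Red Blue Blue Blue Blue Blue Blue Blue Blue Blue Blue:
B: Left { 0 }, Right {  } -> simplest 1
BB: Left { 0; 1 }, Right {  } -> simplest 2
BBR: Left { 0; 1 }, Right { 2 } -> simplest 3/2
BBRB: Left { 0; 1; 3/2 }, Right { 2 } -> simplest 7/4
BBRBR: Left { 0; 1; 3/2 }, Right { 7/4; 2 } -> simplest 13/8
BBRBRB: Left { 0; 1; 3/2; 13/8 }, Right { 7/4; 2 } -> simplest 27/16
BBRBRBB: Left { 0; 1; 3/2; 13/8; 27/16 }, Right { 7/4; 2 } -> simplest 55/32
BBRBRBBB: Left { 0; 1; 3/2; 13/8; 27/16; 55/32 }, Right { 7/4; 2 } -> simplest 111/64
BBRBRBBBB: Left { 0; 1; 3/2; 13/8; 27/16; 55/32; 111/64 }, Right { 7/4; 2 } -> simplest 223/128
BBRBRBBBBB: Left { 0; 1; 3/2; 13/8; 27/16; 55/32; 111/64; 223/128 }, Right { 7/4; 2 } -> simplest 447/256
BBRBRBBBBBB: Left { 0; 1; 3/2; 13/8; 27/16; 55/32; 111/64; 223/128; 447/256 }, Right { 7/4; 2 } -> simplest 895/512
BBRBRBBBBBBB: Left { 0; 1; 3/2; 13/8; 27/16; 55/32; 111/64; 223/128; 447/256; 895/512 }, Right { 7/4; 2 } -> simplest 1791/1024
BBRBRBBBBBBBB: Left { 0; 1; 3/2; 13/8; 27/16; 55/32; 111/64; 223/128; 447/256; 895/512; 1791/1024 }, Right { 7/4; 2 } -> simplest 3583/2048
BBRBRBBBBBBBBB: Left { 0; 1; 3/2; 13/8; 27/16; 55/32; 111/64; 223/128; 447/256; 895/512; 1791/1024; 3583/2048 }, Right { 7/4; 2 } -> simplest 7167/4096
BBRBRBBBBBBBBBB: Left { 0; 1; 3/2; 13/8; 27/16; 55/32; 111/64; 223/128; 447/256; 895/512; 1791/1024; 3583/2048; 7167/4096 }, Right { 7/4; 2 } -> simplest 14335/8192

14335/8192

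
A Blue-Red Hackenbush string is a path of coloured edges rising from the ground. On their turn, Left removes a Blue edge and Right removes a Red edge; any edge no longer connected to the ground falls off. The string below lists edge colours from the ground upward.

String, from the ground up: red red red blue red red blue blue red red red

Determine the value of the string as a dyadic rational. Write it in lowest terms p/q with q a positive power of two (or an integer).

-719/256

edge 1 of 11 (red): { (no moves) | 0 } -> -1
edge 2 of 11 (red): { (no moves) | -1,0 } -> -2
edge 3 of 11 (red): { (no moves) | -2,-1,0 } -> -3
edge 4 of 11 (blue): { -3 | -2,-1,0 } -> -5/2
edge 5 of 11 (red): { -3 | -5/2,-2,-1,0 } -> -11/4
edge 6 of 11 (red): { -3 | -11/4,-5/2,-2,-1,0 } -> -23/8
edge 7 of 11 (blue): { -3,-23/8 | -11/4,-5/2,-2,-1,0 } -> -45/16
edge 8 of 11 (blue): { -3,-23/8,-45/16 | -11/4,-5/2,-2,-1,0 } -> -89/32
edge 9 of 11 (red): { -3,-23/8,-45/16 | -89/32,-11/4,-5/2,-2,-1,0 } -> -179/64
edge 10 of 11 (red): { -3,-23/8,-45/16 | -179/64,-89/32,-11/4,-5/2,-2,-1,0 } -> -359/128
edge 11 of 11 (red): { -3,-23/8,-45/16 | -359/128,-179/64,-89/32,-11/4,-5/2,-2,-1,0 } -> -719/256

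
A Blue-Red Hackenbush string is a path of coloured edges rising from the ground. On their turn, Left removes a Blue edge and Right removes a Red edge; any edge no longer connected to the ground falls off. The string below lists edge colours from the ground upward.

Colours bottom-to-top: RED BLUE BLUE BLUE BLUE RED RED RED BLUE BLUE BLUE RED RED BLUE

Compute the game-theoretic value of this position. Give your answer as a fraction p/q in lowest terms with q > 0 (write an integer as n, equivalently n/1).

-909/8192

Prefix values for RED BLUE BLUE BLUE BLUE RED RED RED BLUE BLUE BLUE RED RED BLUE via {L|R} + simplicity:
1 of 14 · R · max L −∞ · min R 0 => -1
2 of 14 · RB · max L -1 · min R 0 => -1/2
3 of 14 · RBB · max L -1/2 · min R 0 => -1/4
4 of 14 · RBBB · max L -1/4 · min R 0 => -1/8
5 of 14 · RBBBB · max L -1/8 · min R 0 => -1/16
6 of 14 · RBBBBR · max L -1/8 · min R -1/16 => -3/32
7 of 14 · RBBBBRR · max L -1/8 · min R -3/32 => -7/64
8 of 14 · RBBBBRRR · max L -1/8 · min R -7/64 => -15/128
9 of 14 · RBBBBRRRB · max L -15/128 · min R -7/64 => -29/256
10 of 14 · RBBBBRRRBB · max L -29/256 · min R -7/64 => -57/512
11 of 14 · RBBBBRRRBBB · max L -57/512 · min R -7/64 => -113/1024
12 of 14 · RBBBBRRRBBBR · max L -57/512 · min R -113/1024 => -227/2048
13 of 14 · RBBBBRRRBBBRR · max L -57/512 · min R -227/2048 => -455/4096
14 of 14 · RBBBBRRRBBBRRB · max L -455/4096 · min R -227/2048 => -909/8192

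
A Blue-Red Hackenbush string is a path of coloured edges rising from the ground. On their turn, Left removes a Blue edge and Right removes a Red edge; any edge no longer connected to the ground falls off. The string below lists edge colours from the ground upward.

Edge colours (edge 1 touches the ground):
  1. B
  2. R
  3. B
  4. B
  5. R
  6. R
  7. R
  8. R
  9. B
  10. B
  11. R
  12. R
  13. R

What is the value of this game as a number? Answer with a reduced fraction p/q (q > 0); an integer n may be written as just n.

3121/4096

Build value(s[:k]) for k = 1..13, string s = B R B B R R R R B B R R R.
edge 1 of 13 (B): { 0 | — } -> 1
edge 2 of 13 (R): { 0 | 1 } -> 1/2
edge 3 of 13 (B): { 0,1/2 | 1 } -> 3/4
edge 4 of 13 (B): { 0,1/2,3/4 | 1 } -> 7/8
edge 5 of 13 (R): { 0,1/2,3/4 | 7/8,1 } -> 13/16
edge 6 of 13 (R): { 0,1/2,3/4 | 13/16,7/8,1 } -> 25/32
edge 7 of 13 (R): { 0,1/2,3/4 | 25/32,13/16,7/8,1 } -> 49/64
edge 8 of 13 (R): { 0,1/2,3/4 | 49/64,25/32,13/16,7/8,1 } -> 97/128
edge 9 of 13 (B): { 0,1/2,3/4,97/128 | 49/64,25/32,13/16,7/8,1 } -> 195/256
edge 10 of 13 (B): { 0,1/2,3/4,97/128,195/256 | 49/64,25/32,13/16,7/8,1 } -> 391/512
edge 11 of 13 (R): { 0,1/2,3/4,97/128,195/256 | 391/512,49/64,25/32,13/16,7/8,1 } -> 781/1024
edge 12 of 13 (R): { 0,1/2,3/4,97/128,195/256 | 781/1024,391/512,49/64,25/32,13/16,7/8,1 } -> 1561/2048
edge 13 of 13 (R): { 0,1/2,3/4,97/128,195/256 | 1561/2048,781/1024,391/512,49/64,25/32,13/16,7/8,1 } -> 3121/4096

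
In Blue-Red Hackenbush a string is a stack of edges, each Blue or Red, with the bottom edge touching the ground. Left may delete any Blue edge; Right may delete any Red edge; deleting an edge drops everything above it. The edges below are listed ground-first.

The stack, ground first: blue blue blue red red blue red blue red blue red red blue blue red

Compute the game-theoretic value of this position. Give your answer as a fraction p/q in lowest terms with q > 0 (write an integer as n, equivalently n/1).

9549/4096

edge 1 of 15 (blue): { 0 | (no moves) } → 1
edge 2 of 15 (blue): { 0 1 | (no moves) } → 2
edge 3 of 15 (blue): { 0 1 2 | (no moves) } → 3
edge 4 of 15 (red): { 0 1 2 | 3 } → 5/2
edge 5 of 15 (red): { 0 1 2 | 5/2 3 } → 9/4
edge 6 of 15 (blue): { 0 1 2 9/4 | 5/2 3 } → 19/8
edge 7 of 15 (red): { 0 1 2 9/4 | 19/8 5/2 3 } → 37/16
edge 8 of 15 (blue): { 0 1 2 9/4 37/16 | 19/8 5/2 3 } → 75/32
edge 9 of 15 (red): { 0 1 2 9/4 37/16 | 75/32 19/8 5/2 3 } → 149/64
edge 10 of 15 (blue): { 0 1 2 9/4 37/16 149/64 | 75/32 19/8 5/2 3 } → 299/128
edge 11 of 15 (red): { 0 1 2 9/4 37/16 149/64 | 299/128 75/32 19/8 5/2 3 } → 597/256
edge 12 of 15 (red): { 0 1 2 9/4 37/16 149/64 | 597/256 299/128 75/32 19/8 5/2 3 } → 1193/512
edge 13 of 15 (blue): { 0 1 2 9/4 37/16 149/64 1193/512 | 597/256 299/128 75/32 19/8 5/2 3 } → 2387/1024
edge 14 of 15 (blue): { 0 1 2 9/4 37/16 149/64 1193/512 2387/1024 | 597/256 299/128 75/32 19/8 5/2 3 } → 4775/2048
edge 15 of 15 (red): { 0 1 2 9/4 37/16 149/64 1193/512 2387/1024 | 4775/2048 597/256 299/128 75/32 19/8 5/2 3 } → 9549/4096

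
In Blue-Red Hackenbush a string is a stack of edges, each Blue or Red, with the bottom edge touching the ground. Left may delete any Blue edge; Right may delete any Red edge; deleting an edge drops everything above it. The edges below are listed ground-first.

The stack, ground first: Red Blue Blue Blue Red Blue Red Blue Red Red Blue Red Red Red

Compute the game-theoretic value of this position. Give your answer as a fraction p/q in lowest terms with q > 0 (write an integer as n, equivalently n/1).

g(R) = { (no moves) | 0 } -> -1
g(RB) = { -1 | 0 } -> -1/2
g(RBB) = { -1,-1/2 | 0 } -> -1/4
g(RBBB) = { -1,-1/2,-1/4 | 0 } -> -1/8
g(RBBBR) = { -1,-1/2,-1/4 | -1/8,0 } -> -3/16
g(RBBBRB) = { -1,-1/2,-1/4,-3/16 | -1/8,0 } -> -5/32
g(RBBBRBR) = { -1,-1/2,-1/4,-3/16 | -5/32,-1/8,0 } -> -11/64
g(RBBBRBRB) = { -1,-1/2,-1/4,-3/16,-11/64 | -5/32,-1/8,0 } -> -21/128
g(RBBBRBRBR) = { -1,-1/2,-1/4,-3/16,-11/64 | -21/128,-5/32,-1/8,0 } -> -43/256
g(RBBBRBRBRR) = { -1,-1/2,-1/4,-3/16,-11/64 | -43/256,-21/128,-5/32,-1/8,0 } -> -87/512
g(RBBBRBRBRRB) = { -1,-1/2,-1/4,-3/16,-11/64,-87/512 | -43/256,-21/128,-5/32,-1/8,0 } -> -173/1024
g(RBBBRBRBRRBR) = { -1,-1/2,-1/4,-3/16,-11/64,-87/512 | -173/1024,-43/256,-21/128,-5/32,-1/8,0 } -> -347/2048
g(RBBBRBRBRRBRR) = { -1,-1/2,-1/4,-3/16,-11/64,-87/512 | -347/2048,-173/1024,-43/256,-21/128,-5/32,-1/8,0 } -> -695/4096
g(RBBBRBRBRRBRRR) = { -1,-1/2,-1/4,-3/16,-11/64,-87/512 | -695/4096,-347/2048,-173/1024,-43/256,-21/128,-5/32,-1/8,0 } -> -1391/8192

-1391/8192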